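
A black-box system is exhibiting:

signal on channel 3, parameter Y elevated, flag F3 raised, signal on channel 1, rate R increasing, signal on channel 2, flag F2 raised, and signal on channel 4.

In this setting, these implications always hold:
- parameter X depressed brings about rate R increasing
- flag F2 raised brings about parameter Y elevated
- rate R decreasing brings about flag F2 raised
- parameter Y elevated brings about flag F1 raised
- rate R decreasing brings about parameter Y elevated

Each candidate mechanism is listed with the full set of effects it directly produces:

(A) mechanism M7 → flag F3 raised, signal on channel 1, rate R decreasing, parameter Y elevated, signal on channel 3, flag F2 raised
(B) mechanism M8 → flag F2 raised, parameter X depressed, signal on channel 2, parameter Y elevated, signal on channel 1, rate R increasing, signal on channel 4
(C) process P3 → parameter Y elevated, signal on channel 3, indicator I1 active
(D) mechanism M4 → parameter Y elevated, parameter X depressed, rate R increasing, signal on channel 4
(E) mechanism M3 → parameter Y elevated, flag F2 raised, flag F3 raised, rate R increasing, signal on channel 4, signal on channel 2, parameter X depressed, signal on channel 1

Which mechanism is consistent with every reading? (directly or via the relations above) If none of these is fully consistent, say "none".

none

Checking each candidate against the observations:
(A) mechanism M7 — signal on channel 3 +; parameter Y elevated +; flag F3 raised +; signal on channel 1 +; rate R increasing -; signal on channel 2 -; flag F2 raised +; signal on channel 4 -
(B) mechanism M8 — signal on channel 3 -; parameter Y elevated +; flag F3 raised -; signal on channel 1 +; rate R increasing +; signal on channel 2 +; flag F2 raised +; signal on channel 4 +
(C) process P3 — signal on channel 3 +; parameter Y elevated +; flag F3 raised -; signal on channel 1 -; rate R increasing -; signal on channel 2 -; flag F2 raised -; signal on channel 4 -
(D) mechanism M4 — signal on channel 3 -; parameter Y elevated +; flag F3 raised -; signal on channel 1 -; rate R increasing +; signal on channel 2 -; flag F2 raised -; signal on channel 4 +
(E) mechanism M3 — does not account for signal on channel 3
No candidate is consistent with all observations.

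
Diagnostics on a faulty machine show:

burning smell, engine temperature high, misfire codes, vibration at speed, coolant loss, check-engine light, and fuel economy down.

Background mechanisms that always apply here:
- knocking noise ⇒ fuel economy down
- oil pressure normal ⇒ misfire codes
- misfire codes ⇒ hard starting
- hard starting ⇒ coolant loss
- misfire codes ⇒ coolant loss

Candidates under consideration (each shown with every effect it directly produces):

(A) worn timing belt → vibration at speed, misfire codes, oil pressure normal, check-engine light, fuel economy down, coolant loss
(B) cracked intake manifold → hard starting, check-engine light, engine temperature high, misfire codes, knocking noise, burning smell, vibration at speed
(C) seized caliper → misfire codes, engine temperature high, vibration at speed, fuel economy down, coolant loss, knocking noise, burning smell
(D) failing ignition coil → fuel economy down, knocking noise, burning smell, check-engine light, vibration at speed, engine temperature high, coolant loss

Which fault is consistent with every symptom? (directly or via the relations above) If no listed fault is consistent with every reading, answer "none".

B

For each candidate, compare predicted effects to what was observed:
(A) worn timing belt — burning smell NO; engine temperature high NO; misfire codes yes; vibration at speed yes; coolant loss yes; check-engine light yes; fuel economy down yes
(B) cracked intake manifold — accounts for every observation (coolant loss through misfire codes → coolant loss)
(C) seized caliper — does not account for check-engine light
(D) failing ignition coil — does not account for misfire codes
Only (B) is consistent with every observation.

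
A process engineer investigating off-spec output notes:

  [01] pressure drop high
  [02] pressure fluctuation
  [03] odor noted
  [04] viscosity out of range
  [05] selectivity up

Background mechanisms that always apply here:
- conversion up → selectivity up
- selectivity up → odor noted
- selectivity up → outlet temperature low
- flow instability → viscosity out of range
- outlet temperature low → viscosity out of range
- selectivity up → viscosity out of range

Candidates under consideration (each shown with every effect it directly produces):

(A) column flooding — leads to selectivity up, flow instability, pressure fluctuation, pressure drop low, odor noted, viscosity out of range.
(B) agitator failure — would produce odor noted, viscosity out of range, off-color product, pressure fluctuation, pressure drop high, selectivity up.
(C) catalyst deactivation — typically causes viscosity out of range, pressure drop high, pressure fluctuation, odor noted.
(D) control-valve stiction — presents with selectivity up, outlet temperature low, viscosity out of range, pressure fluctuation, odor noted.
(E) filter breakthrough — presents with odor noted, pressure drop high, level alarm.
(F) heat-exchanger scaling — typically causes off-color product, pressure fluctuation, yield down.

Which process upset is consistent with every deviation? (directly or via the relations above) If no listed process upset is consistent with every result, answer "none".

Checking each candidate against the observations:
(A) column flooding — pressure drop high miss; pressure fluctuation match; odor noted match; viscosity out of range match; selectivity up match
(B) agitator failure — pressure drop high match; pressure fluctuation match; odor noted match; viscosity out of range match; selectivity up match
(C) catalyst deactivation — does not account for selectivity up
(D) control-valve stiction — does not account for pressure drop high
(E) filter breakthrough — pressure drop high match; pressure fluctuation miss; odor noted match; viscosity out of range miss; selectivity up miss
(F) heat-exchanger scaling — pressure drop high miss; pressure fluctuation match; odor noted miss; viscosity out of range miss; selectivity up miss
Only (B) is consistent with every observation.

B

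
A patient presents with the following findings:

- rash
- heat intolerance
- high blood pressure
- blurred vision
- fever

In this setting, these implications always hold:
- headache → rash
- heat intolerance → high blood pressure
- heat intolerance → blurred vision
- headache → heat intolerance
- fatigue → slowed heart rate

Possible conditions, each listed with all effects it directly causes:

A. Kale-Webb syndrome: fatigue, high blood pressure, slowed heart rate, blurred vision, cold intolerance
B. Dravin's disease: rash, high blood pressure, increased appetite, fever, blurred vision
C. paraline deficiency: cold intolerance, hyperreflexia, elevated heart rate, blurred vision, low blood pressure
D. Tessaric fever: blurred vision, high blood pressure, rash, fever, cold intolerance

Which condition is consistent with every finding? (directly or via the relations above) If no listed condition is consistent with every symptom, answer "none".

Testing each hypothesis:
(A) Kale-Webb syndrome — rash ✗; heat intolerance ✗; high blood pressure ✓; blurred vision ✓; fever ✗
(B) Dravin's disease — does not account for heat intolerance
(C) paraline deficiency — rash ✗; heat intolerance ✗; high blood pressure ✗; blurred vision ✓; fever ✗
(D) Tessaric fever — rash ✓; heat intolerance ✗; high blood pressure ✓; blurred vision ✓; fever ✓
None of the listed candidates fits everything.

none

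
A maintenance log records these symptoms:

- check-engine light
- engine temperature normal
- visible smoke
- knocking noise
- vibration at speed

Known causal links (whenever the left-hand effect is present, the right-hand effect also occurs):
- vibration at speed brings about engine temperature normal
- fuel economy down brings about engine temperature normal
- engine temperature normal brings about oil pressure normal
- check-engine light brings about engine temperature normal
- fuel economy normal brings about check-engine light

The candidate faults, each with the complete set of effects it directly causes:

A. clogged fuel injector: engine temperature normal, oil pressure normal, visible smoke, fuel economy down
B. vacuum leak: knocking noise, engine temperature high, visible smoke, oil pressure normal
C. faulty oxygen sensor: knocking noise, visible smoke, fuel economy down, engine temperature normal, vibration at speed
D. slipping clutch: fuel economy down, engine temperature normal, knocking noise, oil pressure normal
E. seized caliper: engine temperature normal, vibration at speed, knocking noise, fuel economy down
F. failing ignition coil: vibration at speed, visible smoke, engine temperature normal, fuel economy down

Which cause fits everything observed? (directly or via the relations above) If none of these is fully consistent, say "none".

none

Testing each hypothesis:
(A) clogged fuel injector — does not account for check-engine light, knocking noise, vibration at speed
(B) vacuum leak — fails on check-engine light, engine temperature normal, vibration at speed (predicts engine temperature high, not engine temperature normal)
(C) faulty oxygen sensor — does not account for check-engine light
(D) slipping clutch — does not account for check-engine light, visible smoke, vibration at speed
(E) seized caliper — does not account for check-engine light, visible smoke
(F) failing ignition coil — does not account for check-engine light, knocking noise
Every candidate fails on at least one observation.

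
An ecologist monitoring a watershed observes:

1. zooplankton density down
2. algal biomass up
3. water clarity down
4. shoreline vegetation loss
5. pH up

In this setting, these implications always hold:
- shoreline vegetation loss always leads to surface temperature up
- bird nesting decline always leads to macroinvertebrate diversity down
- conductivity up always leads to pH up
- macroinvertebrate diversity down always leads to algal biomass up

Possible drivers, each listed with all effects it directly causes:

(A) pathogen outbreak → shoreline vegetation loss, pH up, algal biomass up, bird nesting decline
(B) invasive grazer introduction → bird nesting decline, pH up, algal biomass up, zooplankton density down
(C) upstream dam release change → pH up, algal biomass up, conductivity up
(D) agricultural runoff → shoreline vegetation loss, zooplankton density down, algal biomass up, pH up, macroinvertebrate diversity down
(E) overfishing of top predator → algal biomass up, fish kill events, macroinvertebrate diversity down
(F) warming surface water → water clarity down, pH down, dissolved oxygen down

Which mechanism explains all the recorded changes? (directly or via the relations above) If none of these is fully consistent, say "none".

none

Testing each hypothesis:
(A) pathogen outbreak — does not account for zooplankton density down, water clarity down
(B) invasive grazer introduction — does not account for water clarity down, shoreline vegetation loss
(C) upstream dam release change — zooplankton density down NO; algal biomass up yes; water clarity down NO; shoreline vegetation loss NO; pH up yes
(D) agricultural runoff — does not account for water clarity down
(E) overfishing of top predator — does not account for zooplankton density down, water clarity down, shoreline vegetation loss, pH up
(F) warming surface water — fails on zooplankton density down, algal biomass up, shoreline vegetation loss, pH up (predicts pH down, not pH up)
Every candidate fails on at least one observation.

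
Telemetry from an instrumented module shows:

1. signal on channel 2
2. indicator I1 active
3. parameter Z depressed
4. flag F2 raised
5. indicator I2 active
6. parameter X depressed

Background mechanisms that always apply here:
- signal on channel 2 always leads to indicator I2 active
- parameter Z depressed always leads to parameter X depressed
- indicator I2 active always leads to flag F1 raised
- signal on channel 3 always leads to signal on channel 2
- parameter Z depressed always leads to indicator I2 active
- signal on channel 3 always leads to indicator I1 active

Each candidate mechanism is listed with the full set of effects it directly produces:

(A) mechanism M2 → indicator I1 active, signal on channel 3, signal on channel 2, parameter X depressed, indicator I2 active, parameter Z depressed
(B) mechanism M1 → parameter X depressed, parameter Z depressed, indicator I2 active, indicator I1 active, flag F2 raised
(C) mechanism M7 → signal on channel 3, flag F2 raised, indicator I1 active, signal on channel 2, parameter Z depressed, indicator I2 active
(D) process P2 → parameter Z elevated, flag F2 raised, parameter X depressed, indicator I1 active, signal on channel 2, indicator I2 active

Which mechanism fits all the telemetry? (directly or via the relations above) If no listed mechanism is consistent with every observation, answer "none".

C

Testing each hypothesis:
(A) mechanism M2 — signal on channel 2 ✓; indicator I1 active ✓; parameter Z depressed ✓; flag F2 raised ✗; indicator I2 active ✓; parameter X depressed ✓
(B) mechanism M1 — does not account for signal on channel 2
(C) mechanism M7 — accounts for every observation (parameter X depressed by parameter Z depressed → parameter X depressed)
(D) process P2 — signal on channel 2 ✓; indicator I1 active ✓; parameter Z depressed ✗; flag F2 raised ✓; indicator I2 active ✓; parameter X depressed ✓
(C) alone accounts for all the evidence.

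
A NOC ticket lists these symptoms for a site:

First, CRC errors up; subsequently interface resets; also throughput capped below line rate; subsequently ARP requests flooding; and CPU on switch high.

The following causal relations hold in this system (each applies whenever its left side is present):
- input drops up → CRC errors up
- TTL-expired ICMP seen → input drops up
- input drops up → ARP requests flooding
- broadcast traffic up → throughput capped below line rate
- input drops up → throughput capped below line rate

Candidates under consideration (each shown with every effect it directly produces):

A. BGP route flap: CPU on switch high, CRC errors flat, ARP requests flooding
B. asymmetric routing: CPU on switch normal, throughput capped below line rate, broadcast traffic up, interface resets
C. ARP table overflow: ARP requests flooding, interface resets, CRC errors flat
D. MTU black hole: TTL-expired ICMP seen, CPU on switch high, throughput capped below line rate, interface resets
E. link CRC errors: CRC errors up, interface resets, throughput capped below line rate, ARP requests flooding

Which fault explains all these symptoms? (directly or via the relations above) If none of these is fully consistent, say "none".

Testing each hypothesis:
(A) BGP route flap — CRC errors up NO; interface resets NO; throughput capped below line rate NO; ARP requests flooding yes; CPU on switch high yes
(B) asymmetric routing — fails on CRC errors up, ARP requests flooding, CPU on switch high (predicts CPU on switch normal, not CPU on switch high)
(C) ARP table overflow — fails on CRC errors up, throughput capped below line rate, CPU on switch high (predicts CRC errors flat, not CRC errors up)
(D) MTU black hole — accounts for every observation (CRC errors up through TTL-expired ICMP seen → input drops up → CRC errors up)
(E) link CRC errors — does not account for CPU on switch high
(D) is the only candidate with no mismatches.

D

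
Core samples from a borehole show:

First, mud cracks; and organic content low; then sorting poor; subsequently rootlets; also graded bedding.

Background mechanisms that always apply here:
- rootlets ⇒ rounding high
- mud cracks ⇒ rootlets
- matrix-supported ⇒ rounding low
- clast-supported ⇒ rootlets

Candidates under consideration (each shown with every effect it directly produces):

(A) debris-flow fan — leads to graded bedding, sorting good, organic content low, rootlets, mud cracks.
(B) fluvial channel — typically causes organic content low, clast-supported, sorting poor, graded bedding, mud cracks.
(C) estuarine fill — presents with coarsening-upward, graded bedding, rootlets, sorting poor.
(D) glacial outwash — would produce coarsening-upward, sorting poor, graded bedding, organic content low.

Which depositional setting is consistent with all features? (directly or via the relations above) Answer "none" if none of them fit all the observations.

B

For each candidate, compare predicted effects to what was observed:
(A) debris-flow fan — mud cracks ✓; organic content low ✓; sorting poor ✗; rootlets ✓; graded bedding ✓
(B) fluvial channel — mud cracks ✓; organic content low ✓; sorting poor ✓; rootlets ✓ (through mud cracks → rootlets); graded bedding ✓
(C) estuarine fill — mud cracks ✗; organic content low ✗; sorting poor ✓; rootlets ✓; graded bedding ✓
(D) glacial outwash — mud cracks ✗; organic content low ✓; sorting poor ✓; rootlets ✗; graded bedding ✓
(B) is the only candidate with no mismatches.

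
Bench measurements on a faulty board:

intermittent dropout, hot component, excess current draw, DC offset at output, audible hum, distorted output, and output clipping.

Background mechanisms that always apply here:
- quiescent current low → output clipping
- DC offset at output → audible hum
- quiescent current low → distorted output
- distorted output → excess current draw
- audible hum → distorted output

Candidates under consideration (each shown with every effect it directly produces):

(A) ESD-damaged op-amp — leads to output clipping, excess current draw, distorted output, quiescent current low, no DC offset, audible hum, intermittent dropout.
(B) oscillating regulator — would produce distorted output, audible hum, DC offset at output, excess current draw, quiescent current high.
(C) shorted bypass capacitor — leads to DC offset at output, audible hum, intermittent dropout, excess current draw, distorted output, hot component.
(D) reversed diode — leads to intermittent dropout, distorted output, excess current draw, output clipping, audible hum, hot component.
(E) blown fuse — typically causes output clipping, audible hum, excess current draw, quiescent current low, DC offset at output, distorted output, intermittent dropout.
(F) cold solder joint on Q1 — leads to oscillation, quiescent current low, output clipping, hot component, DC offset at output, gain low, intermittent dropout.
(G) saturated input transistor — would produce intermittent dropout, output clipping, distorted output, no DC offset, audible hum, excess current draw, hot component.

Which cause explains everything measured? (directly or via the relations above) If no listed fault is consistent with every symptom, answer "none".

F

Per-candidate check:
(A) ESD-damaged op-amp — fails on hot component, DC offset at output (predicts no DC offset, not DC offset at output)
(B) oscillating regulator — does not account for intermittent dropout, hot component, output clipping
(C) shorted bypass capacitor — intermittent dropout +; hot component +; excess current draw +; DC offset at output +; audible hum +; distorted output +; output clipping -
(D) reversed diode — intermittent dropout +; hot component +; excess current draw +; DC offset at output -; audible hum +; distorted output +; output clipping +
(E) blown fuse — does not account for hot component
(F) cold solder joint on Q1 — intermittent dropout +; hot component +; excess current draw + (through quiescent current low → distorted output → excess current draw); DC offset at output +; audible hum + (through DC offset at output → audible hum); distorted output + (through quiescent current low → distorted output); output clipping +
(G) saturated input transistor — fails on DC offset at output (predicts no DC offset, not DC offset at output)
Only (F) is consistent with every observation.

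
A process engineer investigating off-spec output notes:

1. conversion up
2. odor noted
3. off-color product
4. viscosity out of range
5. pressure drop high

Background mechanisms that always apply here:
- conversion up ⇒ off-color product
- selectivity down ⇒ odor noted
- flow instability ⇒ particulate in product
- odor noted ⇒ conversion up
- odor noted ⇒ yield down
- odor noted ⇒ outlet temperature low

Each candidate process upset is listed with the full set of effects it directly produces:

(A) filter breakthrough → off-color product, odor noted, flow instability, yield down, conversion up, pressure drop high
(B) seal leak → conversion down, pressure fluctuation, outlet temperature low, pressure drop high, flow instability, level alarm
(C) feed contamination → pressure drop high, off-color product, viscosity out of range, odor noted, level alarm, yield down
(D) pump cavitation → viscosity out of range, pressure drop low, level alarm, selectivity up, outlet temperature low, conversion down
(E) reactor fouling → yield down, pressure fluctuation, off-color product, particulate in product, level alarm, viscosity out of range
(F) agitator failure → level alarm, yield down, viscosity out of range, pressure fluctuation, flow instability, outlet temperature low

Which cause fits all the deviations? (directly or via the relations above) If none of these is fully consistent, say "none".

C

Testing each hypothesis:
(A) filter breakthrough — does not account for viscosity out of range
(B) seal leak — fails on conversion up, odor noted, off-color product, viscosity out of range (predicts conversion down, not conversion up)
(C) feed contamination — conversion up + (via odor noted → conversion up); odor noted +; off-color product +; viscosity out of range +; pressure drop high +
(D) pump cavitation — fails on conversion up, odor noted, off-color product, pressure drop high (predicts conversion down, not conversion up; predicts pressure drop low, not pressure drop high)
(E) reactor fouling — does not account for conversion up, odor noted, pressure drop high
(F) agitator failure — conversion up -; odor noted -; off-color product -; viscosity out of range +; pressure drop high -
(C) is the only candidate with no mismatches.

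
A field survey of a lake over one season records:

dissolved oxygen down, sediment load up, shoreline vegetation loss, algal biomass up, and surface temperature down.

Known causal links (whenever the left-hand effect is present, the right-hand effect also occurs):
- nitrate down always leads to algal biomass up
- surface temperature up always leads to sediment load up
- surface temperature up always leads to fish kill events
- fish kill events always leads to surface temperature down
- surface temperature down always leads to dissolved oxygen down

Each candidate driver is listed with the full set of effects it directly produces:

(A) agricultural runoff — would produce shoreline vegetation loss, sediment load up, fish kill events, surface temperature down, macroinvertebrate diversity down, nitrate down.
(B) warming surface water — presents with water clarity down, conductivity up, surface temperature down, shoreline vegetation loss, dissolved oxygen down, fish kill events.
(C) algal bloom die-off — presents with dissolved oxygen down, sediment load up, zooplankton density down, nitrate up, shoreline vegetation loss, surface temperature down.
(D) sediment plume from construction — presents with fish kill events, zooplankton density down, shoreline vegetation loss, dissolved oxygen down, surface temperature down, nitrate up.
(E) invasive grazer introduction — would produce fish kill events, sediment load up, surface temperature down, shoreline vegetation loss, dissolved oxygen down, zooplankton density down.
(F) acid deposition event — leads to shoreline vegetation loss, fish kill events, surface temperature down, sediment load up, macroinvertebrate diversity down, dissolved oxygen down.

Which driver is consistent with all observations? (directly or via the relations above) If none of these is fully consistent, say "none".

A

Checking each candidate against the observations:
(A) agricultural runoff — dissolved oxygen down yes (by surface temperature down → dissolved oxygen down); sediment load up yes; shoreline vegetation loss yes; algal biomass up yes (by nitrate down → algal biomass up); surface temperature down yes
(B) warming surface water — dissolved oxygen down yes; sediment load up NO; shoreline vegetation loss yes; algal biomass up NO; surface temperature down yes
(C) algal bloom die-off — does not account for algal biomass up
(D) sediment plume from construction — does not account for sediment load up, algal biomass up
(E) invasive grazer introduction — does not account for algal biomass up
(F) acid deposition event — dissolved oxygen down yes; sediment load up yes; shoreline vegetation loss yes; algal biomass up NO; surface temperature down yes
Only (A) is consistent with every observation.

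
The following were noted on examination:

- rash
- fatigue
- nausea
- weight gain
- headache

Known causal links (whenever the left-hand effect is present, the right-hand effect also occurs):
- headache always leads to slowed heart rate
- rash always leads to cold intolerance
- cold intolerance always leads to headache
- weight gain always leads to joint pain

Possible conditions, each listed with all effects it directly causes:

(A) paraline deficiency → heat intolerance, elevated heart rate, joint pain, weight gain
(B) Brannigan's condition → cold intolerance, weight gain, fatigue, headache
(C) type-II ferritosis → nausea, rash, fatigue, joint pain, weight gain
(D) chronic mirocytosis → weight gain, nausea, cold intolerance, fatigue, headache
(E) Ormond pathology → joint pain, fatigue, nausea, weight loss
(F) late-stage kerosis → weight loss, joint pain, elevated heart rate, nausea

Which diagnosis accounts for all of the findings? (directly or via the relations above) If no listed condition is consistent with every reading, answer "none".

Per-candidate check:
(A) paraline deficiency — does not account for rash, fatigue, nausea, headache
(B) Brannigan's condition — rash ✗; fatigue ✓; nausea ✗; weight gain ✓; headache ✓
(C) type-II ferritosis — accounts for every observation (headache via rash → cold intolerance → headache)
(D) chronic mirocytosis — does not account for rash
(E) Ormond pathology — fails on rash, weight gain, headache (predicts weight loss, not weight gain)
(F) late-stage kerosis — fails on rash, fatigue, weight gain, headache (predicts weight loss, not weight gain)
(C) alone accounts for all the evidence.

C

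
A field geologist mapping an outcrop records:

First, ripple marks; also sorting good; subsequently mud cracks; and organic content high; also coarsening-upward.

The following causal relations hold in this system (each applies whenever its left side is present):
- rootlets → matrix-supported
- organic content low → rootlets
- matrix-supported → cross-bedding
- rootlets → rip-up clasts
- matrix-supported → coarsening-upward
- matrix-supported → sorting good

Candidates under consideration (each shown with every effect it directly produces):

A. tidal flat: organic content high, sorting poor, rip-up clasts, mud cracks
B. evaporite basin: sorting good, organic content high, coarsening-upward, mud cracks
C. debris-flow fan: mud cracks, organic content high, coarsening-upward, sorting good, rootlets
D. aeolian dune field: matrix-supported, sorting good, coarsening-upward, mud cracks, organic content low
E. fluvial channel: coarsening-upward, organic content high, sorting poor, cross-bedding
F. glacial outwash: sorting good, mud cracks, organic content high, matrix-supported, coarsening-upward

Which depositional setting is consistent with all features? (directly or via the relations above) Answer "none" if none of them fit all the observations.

none

For each candidate, compare predicted effects to what was observed:
(A) tidal flat — fails on ripple marks, sorting good, coarsening-upward (predicts sorting poor, not sorting good)
(B) evaporite basin — ripple marks -; sorting good +; mud cracks +; organic content high +; coarsening-upward +
(C) debris-flow fan — ripple marks -; sorting good +; mud cracks +; organic content high +; coarsening-upward +
(D) aeolian dune field — ripple marks -; sorting good +; mud cracks +; organic content high -; coarsening-upward +
(E) fluvial channel — fails on ripple marks, sorting good, mud cracks (predicts sorting poor, not sorting good)
(F) glacial outwash — ripple marks -; sorting good +; mud cracks +; organic content high +; coarsening-upward +
No candidate is consistent with all observations.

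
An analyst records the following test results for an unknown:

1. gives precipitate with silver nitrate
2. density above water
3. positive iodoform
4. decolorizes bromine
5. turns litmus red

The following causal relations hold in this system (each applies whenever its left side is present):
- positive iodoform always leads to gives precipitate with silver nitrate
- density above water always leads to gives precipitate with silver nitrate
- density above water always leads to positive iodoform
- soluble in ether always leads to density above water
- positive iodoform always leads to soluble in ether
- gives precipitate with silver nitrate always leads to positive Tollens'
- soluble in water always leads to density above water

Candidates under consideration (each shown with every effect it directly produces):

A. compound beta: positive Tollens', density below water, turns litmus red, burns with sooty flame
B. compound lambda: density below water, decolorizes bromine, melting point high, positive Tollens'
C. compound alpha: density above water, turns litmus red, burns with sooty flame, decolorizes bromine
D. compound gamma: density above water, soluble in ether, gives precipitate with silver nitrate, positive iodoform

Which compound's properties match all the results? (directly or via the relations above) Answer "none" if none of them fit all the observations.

C

Checking each candidate against the observations:
(A) compound beta — gives precipitate with silver nitrate ✗; density above water ✗; positive iodoform ✗; decolorizes bromine ✗; turns litmus red ✓
(B) compound lambda — gives precipitate with silver nitrate ✗; density above water ✗; positive iodoform ✗; decolorizes bromine ✓; turns litmus red ✗
(C) compound alpha — gives precipitate with silver nitrate ✓ (by density above water → gives precipitate with silver nitrate); density above water ✓; positive iodoform ✓ (by density above water → positive iodoform); decolorizes bromine ✓; turns litmus red ✓
(D) compound gamma — does not account for decolorizes bromine, turns litmus red
Only (C) is consistent with every observation.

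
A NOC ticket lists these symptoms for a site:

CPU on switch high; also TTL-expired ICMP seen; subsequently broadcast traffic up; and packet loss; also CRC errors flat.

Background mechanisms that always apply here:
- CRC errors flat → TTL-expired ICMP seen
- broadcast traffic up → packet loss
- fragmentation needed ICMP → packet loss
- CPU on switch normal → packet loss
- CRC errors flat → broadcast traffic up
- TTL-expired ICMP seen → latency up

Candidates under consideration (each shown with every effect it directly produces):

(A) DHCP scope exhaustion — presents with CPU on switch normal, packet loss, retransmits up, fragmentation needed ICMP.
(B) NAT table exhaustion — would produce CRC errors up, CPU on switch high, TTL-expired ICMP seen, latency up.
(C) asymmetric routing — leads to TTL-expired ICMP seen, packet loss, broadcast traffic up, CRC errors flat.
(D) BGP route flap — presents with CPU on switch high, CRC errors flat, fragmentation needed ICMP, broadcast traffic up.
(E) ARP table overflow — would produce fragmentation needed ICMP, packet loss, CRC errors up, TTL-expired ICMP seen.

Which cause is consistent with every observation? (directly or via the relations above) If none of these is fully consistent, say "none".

D

Checking each candidate against the observations:
(A) DHCP scope exhaustion — CPU on switch high -; TTL-expired ICMP seen -; broadcast traffic up -; packet loss +; CRC errors flat -
(B) NAT table exhaustion — CPU on switch high +; TTL-expired ICMP seen +; broadcast traffic up -; packet loss -; CRC errors flat -
(C) asymmetric routing — does not account for CPU on switch high
(D) BGP route flap — accounts for every observation (TTL-expired ICMP seen by CRC errors flat → TTL-expired ICMP seen)
(E) ARP table overflow — CPU on switch high -; TTL-expired ICMP seen +; broadcast traffic up -; packet loss +; CRC errors flat -
(D) is the only candidate with no mismatches.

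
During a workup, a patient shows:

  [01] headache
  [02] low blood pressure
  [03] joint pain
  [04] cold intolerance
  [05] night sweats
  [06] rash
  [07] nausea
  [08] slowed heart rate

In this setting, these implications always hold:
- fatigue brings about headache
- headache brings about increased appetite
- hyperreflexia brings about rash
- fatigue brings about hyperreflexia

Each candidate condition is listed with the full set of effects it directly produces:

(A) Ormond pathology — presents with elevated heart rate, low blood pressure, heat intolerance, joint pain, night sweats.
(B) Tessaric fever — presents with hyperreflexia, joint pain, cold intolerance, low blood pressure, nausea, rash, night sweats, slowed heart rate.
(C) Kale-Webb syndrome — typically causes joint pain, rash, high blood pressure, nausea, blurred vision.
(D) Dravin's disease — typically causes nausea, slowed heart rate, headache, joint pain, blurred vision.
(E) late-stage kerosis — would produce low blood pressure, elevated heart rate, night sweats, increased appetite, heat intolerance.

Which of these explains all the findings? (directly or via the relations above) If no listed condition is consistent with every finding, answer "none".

Per-candidate check:
(A) Ormond pathology — headache miss; low blood pressure match; joint pain match; cold intolerance miss; night sweats match; rash miss; nausea miss; slowed heart rate miss
(B) Tessaric fever — headache miss; low blood pressure match; joint pain match; cold intolerance match; night sweats match; rash match; nausea match; slowed heart rate match
(C) Kale-Webb syndrome — headache miss; low blood pressure miss; joint pain match; cold intolerance miss; night sweats miss; rash match; nausea match; slowed heart rate miss
(D) Dravin's disease — does not account for low blood pressure, cold intolerance, night sweats, rash
(E) late-stage kerosis — headache miss; low blood pressure match; joint pain miss; cold intolerance miss; night sweats match; rash miss; nausea miss; slowed heart rate miss
Every candidate fails on at least one observation.

none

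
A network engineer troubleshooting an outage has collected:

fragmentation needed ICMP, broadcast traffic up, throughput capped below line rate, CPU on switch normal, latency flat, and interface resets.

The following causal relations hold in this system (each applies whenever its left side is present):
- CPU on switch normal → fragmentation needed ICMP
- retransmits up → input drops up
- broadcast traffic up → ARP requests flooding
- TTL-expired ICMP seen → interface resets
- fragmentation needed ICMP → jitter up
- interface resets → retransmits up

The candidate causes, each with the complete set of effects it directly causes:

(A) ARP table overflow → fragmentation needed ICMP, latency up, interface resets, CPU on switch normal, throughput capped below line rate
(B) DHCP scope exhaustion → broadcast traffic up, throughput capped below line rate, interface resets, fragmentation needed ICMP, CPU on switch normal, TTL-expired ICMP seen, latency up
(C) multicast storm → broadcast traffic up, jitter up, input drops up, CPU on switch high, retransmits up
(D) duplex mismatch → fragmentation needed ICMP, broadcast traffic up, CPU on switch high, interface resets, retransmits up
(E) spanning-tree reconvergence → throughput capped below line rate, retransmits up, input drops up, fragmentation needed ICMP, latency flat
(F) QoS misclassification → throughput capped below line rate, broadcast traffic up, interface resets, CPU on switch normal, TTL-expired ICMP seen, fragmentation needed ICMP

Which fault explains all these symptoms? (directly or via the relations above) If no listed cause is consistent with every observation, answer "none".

For each candidate, compare predicted effects to what was observed:
(A) ARP table overflow — fragmentation needed ICMP +; broadcast traffic up -; throughput capped below line rate +; CPU on switch normal +; latency flat -; interface resets +
(B) DHCP scope exhaustion — fragmentation needed ICMP +; broadcast traffic up +; throughput capped below line rate +; CPU on switch normal +; latency flat -; interface resets +
(C) multicast storm — fragmentation needed ICMP -; broadcast traffic up +; throughput capped below line rate -; CPU on switch normal -; latency flat -; interface resets -
(D) duplex mismatch — fails on throughput capped below line rate, CPU on switch normal, latency flat (predicts CPU on switch high, not CPU on switch normal)
(E) spanning-tree reconvergence — does not account for broadcast traffic up, CPU on switch normal, interface resets
(F) QoS misclassification — fragmentation needed ICMP +; broadcast traffic up +; throughput capped below line rate +; CPU on switch normal +; latency flat -; interface resets +
Every candidate fails on at least one observation.

none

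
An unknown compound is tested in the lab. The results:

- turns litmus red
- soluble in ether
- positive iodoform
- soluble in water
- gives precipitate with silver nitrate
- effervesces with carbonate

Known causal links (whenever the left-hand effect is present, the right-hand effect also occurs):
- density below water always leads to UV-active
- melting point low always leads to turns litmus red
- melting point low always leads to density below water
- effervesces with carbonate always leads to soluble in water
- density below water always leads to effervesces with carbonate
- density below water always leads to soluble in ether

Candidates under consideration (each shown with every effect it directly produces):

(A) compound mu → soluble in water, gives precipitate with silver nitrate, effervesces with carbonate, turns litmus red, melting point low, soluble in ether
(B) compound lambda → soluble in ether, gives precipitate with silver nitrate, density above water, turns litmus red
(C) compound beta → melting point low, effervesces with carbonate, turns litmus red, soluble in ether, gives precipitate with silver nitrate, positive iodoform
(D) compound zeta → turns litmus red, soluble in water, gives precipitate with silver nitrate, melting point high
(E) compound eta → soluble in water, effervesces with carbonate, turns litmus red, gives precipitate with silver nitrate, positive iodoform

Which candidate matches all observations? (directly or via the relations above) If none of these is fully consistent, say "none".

C

Per-candidate check:
(A) compound mu — turns litmus red yes; soluble in ether yes; positive iodoform NO; soluble in water yes; gives precipitate with silver nitrate yes; effervesces with carbonate yes
(B) compound lambda — turns litmus red yes; soluble in ether yes; positive iodoform NO; soluble in water NO; gives precipitate with silver nitrate yes; effervesces with carbonate NO
(C) compound beta — turns litmus red yes; soluble in ether yes; positive iodoform yes; soluble in water yes (by effervesces with carbonate → soluble in water); gives precipitate with silver nitrate yes; effervesces with carbonate yes
(D) compound zeta — does not account for soluble in ether, positive iodoform, effervesces with carbonate
(E) compound eta — does not account for soluble in ether
(C) alone accounts for all the evidence.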